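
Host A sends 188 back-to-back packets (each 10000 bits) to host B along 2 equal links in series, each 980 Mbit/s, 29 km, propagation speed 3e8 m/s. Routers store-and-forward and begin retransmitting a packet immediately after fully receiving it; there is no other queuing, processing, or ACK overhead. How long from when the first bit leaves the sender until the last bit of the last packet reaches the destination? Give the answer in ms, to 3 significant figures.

Per-hop transmission t_tx = L/R = 10000/980000000 = 0.0102041 ms.
Per-hop propagation t_prop = 29000/300000000 = 0.0966667 ms.
Pipeline fill: first packet needs 2·t_tx to clear all hops; remaining 187 packets each add one t_tx.
Total = (2+188-1)·t_tx + 2·t_prop = 189·0.0102041 + 2·0.0966667 = 2.12 ms.

2.12 ms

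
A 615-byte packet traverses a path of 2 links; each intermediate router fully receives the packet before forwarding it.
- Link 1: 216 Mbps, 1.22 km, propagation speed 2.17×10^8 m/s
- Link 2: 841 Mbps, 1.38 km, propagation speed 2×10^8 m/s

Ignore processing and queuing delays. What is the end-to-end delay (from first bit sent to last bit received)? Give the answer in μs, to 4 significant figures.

L = 615 × 8 = 4920 bits.
Transmission delays (L/R per hop): 22.7778, 5.85018 μs; sum = 28.628 μs.
Propagation delays (d/s per hop): 5.62212, 6.9 μs; sum = 12.5221 μs.
End-to-end = 41.15 μs.

41.15 μs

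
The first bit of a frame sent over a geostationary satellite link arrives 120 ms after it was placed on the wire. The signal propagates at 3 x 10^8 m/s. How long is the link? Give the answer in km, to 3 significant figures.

36000 km

d = s × t_prop = 300000000 × 0.12 = 36000 km.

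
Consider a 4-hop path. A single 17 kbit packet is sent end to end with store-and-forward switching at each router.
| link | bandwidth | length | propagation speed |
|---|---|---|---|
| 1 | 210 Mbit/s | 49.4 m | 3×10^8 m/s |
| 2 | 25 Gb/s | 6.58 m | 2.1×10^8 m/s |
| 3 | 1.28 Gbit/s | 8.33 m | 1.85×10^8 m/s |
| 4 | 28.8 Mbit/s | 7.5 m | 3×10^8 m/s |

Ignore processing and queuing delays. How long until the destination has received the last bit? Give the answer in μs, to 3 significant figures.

L = 17000 bits.
Transmission delays (L/R per hop): 80.9524, 0.68, 13.2813, 590.278 μs; sum = 685.191 μs.
Propagation delays (d/s per hop): 0.164667, 0.0313333, 0.045027, 0.025 μs; sum = 0.266027 μs.
End-to-end = 685 μs.

685 μs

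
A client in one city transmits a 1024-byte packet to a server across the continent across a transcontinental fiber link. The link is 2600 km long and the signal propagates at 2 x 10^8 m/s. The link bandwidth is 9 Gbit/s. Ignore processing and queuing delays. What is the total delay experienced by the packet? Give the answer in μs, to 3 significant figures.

13000 μs

L = 1024 × 8 = 8192 bits.
Transmission delay = L/R = 8192 / 9000000000 = 0.910222 μs.
Propagation delay = d/s = 2600000 m / 200000000 m/s = 13000 μs.
Total = 13000 μs.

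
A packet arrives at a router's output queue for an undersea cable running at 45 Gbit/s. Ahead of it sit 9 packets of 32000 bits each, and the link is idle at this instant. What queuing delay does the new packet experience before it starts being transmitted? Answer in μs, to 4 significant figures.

6.400 μs

Each queued packet: L/R = 32000/45000000000 = 0.711111 μs.
9 queued → 6.4 μs.
Queuing delay = 6.400 μs.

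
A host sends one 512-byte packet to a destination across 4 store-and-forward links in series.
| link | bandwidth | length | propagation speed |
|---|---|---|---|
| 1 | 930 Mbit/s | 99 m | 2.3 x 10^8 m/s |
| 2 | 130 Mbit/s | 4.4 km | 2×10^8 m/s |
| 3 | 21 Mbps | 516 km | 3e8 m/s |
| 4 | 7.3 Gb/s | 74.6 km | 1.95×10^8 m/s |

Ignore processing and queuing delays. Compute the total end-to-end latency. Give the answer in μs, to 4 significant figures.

L = 512 × 8 = 4096 bits.
Transmission delays (L/R per hop): 4.4043, 31.5077, 195.048, 0.561096 μs; sum = 231.521 μs.
Propagation delays (d/s per hop): 0.430435, 22, 1720, 382.564 μs; sum = 2124.99 μs.
End-to-end = 2357 μs.

2357 μs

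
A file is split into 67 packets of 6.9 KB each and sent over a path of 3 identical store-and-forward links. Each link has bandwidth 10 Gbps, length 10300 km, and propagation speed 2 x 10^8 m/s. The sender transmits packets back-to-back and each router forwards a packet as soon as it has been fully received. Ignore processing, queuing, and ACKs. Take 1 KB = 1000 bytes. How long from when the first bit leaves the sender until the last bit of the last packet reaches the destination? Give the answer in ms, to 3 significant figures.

Per-hop transmission t_tx = L/R = 55200/10000000000 = 0.00552 ms.
Per-hop propagation t_prop = 10300000/200000000 = 51.5 ms.
Pipeline fill: first packet needs 3·t_tx to clear all hops; remaining 66 packets each add one t_tx.
Total = (3+67-1)·t_tx + 3·t_prop = 69·0.00552 + 3·51.5 = 155 ms.

155 ms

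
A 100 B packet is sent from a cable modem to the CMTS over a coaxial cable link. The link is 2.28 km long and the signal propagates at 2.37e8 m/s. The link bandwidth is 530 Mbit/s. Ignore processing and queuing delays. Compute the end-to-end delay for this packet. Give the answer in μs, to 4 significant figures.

L = 100 × 8 = 800 bits.
Transmission delay = L/R = 800 / 530000000 = 1.50943 μs.
Propagation delay = d/s = 2280 m / 237000000 m/s = 9.62025 μs.
Total = 11.13 μs.

11.13 μs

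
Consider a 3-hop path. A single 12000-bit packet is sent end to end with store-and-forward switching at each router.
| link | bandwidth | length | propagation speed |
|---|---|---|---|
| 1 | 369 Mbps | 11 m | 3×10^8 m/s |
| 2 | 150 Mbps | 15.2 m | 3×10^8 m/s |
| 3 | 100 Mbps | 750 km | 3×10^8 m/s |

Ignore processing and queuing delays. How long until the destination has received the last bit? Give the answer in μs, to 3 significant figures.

2730 μs

Transmission delays (L/R per hop): 32.5203, 80, 120 μs; sum = 232.52 μs.
Propagation delays (d/s per hop): 0.0366667, 0.0506667, 2500 μs; sum = 2500.09 μs.
End-to-end = 2730 μs.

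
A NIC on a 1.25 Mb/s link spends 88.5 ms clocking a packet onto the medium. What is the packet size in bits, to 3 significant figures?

L = R × t_tx = 1250000 b/s × 0.0885 s = 110625 bits.

111000 bits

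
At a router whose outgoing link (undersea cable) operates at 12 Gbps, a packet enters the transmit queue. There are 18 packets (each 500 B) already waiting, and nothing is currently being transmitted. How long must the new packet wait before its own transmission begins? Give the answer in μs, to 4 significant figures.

6.000 μs

Each queued packet: L/R = 4000/12000000000 = 0.333333 μs.
18 queued → 6 μs.
Queuing delay = 6.000 μs.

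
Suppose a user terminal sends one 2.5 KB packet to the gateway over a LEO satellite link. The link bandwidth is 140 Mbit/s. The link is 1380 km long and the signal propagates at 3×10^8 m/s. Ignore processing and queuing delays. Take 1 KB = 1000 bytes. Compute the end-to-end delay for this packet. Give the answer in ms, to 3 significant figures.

4.74 ms

L = 20000 bits.
Transmission delay = L/R = 20000 / 140000000 = 0.142857 ms.
Propagation delay = d/s = 1380000 m / 300000000 m/s = 4.6 ms.
Total = 4.74 ms.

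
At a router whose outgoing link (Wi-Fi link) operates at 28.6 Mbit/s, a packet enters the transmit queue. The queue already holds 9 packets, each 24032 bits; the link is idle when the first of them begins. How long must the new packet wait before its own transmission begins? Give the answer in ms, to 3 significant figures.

Each queued packet: L/R = 24032/28600000 = 0.84028 ms.
9 queued → 7.56252 ms.
Queuing delay = 7.56 ms.

7.56 ms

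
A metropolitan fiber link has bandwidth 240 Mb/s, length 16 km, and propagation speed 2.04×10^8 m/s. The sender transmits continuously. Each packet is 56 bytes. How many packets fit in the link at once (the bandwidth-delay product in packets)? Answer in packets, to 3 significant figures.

42.0 packets

Propagation delay = 16000 / 204000000 = 7.84314e-05 s.
BDP = R × t_prop = 240000000 × 7.84314e-05 = 18823.5 bits.
In packets of 448 bits: 42.0 packets.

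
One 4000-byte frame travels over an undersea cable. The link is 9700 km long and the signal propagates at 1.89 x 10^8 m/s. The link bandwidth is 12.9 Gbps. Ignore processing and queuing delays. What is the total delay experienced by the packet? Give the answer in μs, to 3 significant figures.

L = 4000 × 8 = 32000 bits.
Transmission delay = L/R = 32000 / 12900000000 = 2.48062 μs.
Propagation delay = d/s = 9700000 m / 189000000 m/s = 51322.8 μs.
Total = 51300 μs.

51300 μs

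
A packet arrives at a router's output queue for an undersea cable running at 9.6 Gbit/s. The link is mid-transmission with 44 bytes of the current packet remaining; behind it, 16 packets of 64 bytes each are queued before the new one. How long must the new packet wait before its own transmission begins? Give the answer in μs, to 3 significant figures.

Each queued packet: L/R = 512/9600000000 = 0.0533333 μs.
16 queued → 0.853333 μs.
Plus remaining 352 bits of current packet: 0.0366667 μs.
Queuing delay = 0.890 μs.

0.890 μs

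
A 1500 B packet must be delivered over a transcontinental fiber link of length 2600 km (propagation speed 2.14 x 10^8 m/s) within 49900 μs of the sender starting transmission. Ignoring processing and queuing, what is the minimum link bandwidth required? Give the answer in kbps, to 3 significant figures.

318 kbps

L = 12000 bits.
Propagation delay = 2600000 / 214000000 = 12149.5 μs.
Transmission budget = 49900 − 12149.5 = 37750.5 μs.
R ≥ L / t_tx = 12000 bits / 0.0377505 s = 318 kbps.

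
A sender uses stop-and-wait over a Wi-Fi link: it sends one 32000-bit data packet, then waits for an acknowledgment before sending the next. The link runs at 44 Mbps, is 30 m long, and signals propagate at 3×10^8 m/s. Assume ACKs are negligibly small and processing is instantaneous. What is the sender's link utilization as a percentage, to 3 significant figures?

t_tx = L/R = 32000/44000000 = 0.000727273 s.
t_prop = 30/300000000 = 1e-07 s; RTT = 2e-07 s.
Cycle = t_tx + RTT = 0.000727473 s.
Utilization = t_tx / cycle = 0.000727273/0.000727473 = 100 %.

100 %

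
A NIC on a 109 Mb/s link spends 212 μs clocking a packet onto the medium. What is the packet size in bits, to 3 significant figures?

23100 bits

L = R × t_tx = 109000000 b/s × 0.000212 s = 23108 bits.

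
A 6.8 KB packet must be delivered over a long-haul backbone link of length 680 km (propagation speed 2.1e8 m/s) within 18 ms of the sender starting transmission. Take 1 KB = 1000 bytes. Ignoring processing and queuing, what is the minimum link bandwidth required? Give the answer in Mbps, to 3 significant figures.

L = 54400 bits.
Propagation delay = 680000 / 210000000 = 3.2381 ms.
Transmission budget = 18 − 3.2381 = 14.7619 ms.
R ≥ L / t_tx = 54400 bits / 0.0147619 s = 3.69 Mbps.

3.69 Mbps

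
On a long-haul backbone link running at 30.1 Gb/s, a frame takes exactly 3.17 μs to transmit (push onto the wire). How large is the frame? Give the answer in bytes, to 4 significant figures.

11930 bytes

L = R × t_tx = 30100000000 b/s × 3.17e-06 s = 95417 bits.
In bytes: 95417 / 8 = 11930 bytes.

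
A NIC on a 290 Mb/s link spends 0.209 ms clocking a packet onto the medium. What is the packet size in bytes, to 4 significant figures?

7576 bytes

L = R × t_tx = 290000000 b/s × 0.000209 s = 60610 bits.
In bytes: 60610 / 8 = 7576 bytes.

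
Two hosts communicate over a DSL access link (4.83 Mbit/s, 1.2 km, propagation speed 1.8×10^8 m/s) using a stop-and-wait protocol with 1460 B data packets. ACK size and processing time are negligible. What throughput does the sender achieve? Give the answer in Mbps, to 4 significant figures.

4.804 Mbps

t_tx = L/R = 11680/4830000 = 0.00241822 s.
t_prop = 1200/180000000 = 6.66667e-06 s; RTT = 1.33333e-05 s.
Cycle = t_tx + RTT = 0.00243155 s.
Throughput = L / cycle = 11680 / 0.00243155 = 4.804 Mbps.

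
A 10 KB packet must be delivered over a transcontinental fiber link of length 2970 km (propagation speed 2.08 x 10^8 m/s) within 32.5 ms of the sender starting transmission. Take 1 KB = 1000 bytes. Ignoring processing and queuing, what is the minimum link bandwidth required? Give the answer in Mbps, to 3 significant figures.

L = 80000 bits.
Propagation delay = 2970000 / 208000000 = 14.2788 ms.
Transmission budget = 32.5 − 14.2788 = 18.2212 ms.
R ≥ L / t_tx = 80000 bits / 0.0182212 s = 4.39 Mbps.

4.39 Mbps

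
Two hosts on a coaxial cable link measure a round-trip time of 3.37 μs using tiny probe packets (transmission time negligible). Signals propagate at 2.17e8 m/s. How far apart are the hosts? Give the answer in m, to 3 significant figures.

One-way propagation = RTT/2 = 1.685 μs.
d = s × t = 217000000 × 1.685e-06 = 366 m.

366 m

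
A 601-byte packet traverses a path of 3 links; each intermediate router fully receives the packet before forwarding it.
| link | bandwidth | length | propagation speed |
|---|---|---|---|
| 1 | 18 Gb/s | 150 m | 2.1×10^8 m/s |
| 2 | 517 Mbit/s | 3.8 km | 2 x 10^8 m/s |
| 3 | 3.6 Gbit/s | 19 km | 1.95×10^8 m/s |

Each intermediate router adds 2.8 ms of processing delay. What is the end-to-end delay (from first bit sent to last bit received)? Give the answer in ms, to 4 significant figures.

5.728 ms

L = 601 × 8 = 4808 bits.
Transmission delays (L/R per hop): 0.000267111, 0.00929981, 0.00133556 ms; sum = 0.0109025 ms.
Propagation delays (d/s per hop): 0.000714286, 0.019, 0.0974359 ms; sum = 0.11715 ms.
Processing at 2 router(s): 2 × 2.8 ms = 5.6 ms.
End-to-end = 5.728 ms.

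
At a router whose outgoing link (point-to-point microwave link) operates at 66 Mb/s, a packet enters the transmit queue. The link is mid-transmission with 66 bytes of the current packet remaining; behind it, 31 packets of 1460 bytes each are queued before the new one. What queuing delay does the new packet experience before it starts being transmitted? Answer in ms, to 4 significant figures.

5.494 ms

Each queued packet: L/R = 11680/66000000 = 0.17697 ms.
31 queued → 5.48606 ms.
Plus remaining 528 bits of current packet: 0.008 ms.
Queuing delay = 5.494 ms.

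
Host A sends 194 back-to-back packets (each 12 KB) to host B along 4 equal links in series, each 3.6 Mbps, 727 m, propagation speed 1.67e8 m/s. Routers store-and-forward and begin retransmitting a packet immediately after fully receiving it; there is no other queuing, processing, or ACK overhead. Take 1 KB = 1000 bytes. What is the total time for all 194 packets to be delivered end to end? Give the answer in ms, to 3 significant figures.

5250 ms

Per-hop transmission t_tx = L/R = 96000/3600000 = 26.6667 ms.
Per-hop propagation t_prop = 727/167000000 = 0.00435329 ms.
Pipeline fill: first packet needs 4·t_tx to clear all hops; remaining 193 packets each add one t_tx.
Total = (4+194-1)·t_tx + 4·t_prop = 197·26.6667 + 4·0.00435329 = 5250 ms.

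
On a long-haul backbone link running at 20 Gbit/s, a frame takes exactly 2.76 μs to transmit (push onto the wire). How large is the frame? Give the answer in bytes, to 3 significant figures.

6900 bytes

L = R × t_tx = 20000000000 b/s × 2.76e-06 s = 55200 bits.
In bytes: 55200 / 8 = 6900 bytes.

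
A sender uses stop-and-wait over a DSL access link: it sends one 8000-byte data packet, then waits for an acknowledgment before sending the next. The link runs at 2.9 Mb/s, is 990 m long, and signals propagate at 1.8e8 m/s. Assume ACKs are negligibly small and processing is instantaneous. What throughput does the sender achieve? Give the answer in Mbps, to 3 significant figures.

2.90 Mbps

t_tx = L/R = 64000/2900000 = 0.022069 s.
t_prop = 990/180000000 = 5.5e-06 s; RTT = 1.1e-05 s.
Cycle = t_tx + RTT = 0.02208 s.
Throughput = L / cycle = 64000 / 0.02208 = 2.90 Mbps.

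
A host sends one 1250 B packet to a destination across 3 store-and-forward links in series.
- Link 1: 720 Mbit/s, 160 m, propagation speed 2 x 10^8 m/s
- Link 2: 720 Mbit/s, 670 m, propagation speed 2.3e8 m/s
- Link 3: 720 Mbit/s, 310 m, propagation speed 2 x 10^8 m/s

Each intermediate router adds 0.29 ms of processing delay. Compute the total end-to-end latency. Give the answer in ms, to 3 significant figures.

L = 1250 × 8 = 10000 bits.
Transmission delay per hop = L/R = 10000/720000000 = 0.0138889 ms; 3 hops → 0.0416667 ms.
Propagation delays (d/s per hop): 0.0008, 0.00291304, 0.00155 ms; sum = 0.00526304 ms.
Processing at 2 router(s): 2 × 0.29 ms = 0.58 ms.
End-to-end = 0.627 ms.

0.627 ms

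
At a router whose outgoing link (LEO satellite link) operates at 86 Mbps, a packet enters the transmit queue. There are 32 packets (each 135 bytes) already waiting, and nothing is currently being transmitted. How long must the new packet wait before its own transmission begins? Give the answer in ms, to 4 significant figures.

Each queued packet: L/R = 1080/86000000 = 0.0125581 ms.
32 queued → 0.40186 ms.
Queuing delay = 0.4019 ms.

0.4019 ms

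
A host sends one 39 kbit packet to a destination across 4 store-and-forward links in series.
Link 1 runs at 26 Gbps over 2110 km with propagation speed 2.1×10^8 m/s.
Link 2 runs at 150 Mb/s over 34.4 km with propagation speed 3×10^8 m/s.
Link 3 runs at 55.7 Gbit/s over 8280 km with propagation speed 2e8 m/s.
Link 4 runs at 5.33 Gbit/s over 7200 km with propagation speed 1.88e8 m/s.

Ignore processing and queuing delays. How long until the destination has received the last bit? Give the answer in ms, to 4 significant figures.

L = 39000 bits.
Transmission delays (L/R per hop): 0.0015, 0.26, 0.00070018, 0.00731707 ms; sum = 0.269517 ms.
Propagation delays (d/s per hop): 10.0476, 0.114667, 41.4, 38.2979 ms; sum = 89.8602 ms.
End-to-end = 90.13 ms.

90.13 ms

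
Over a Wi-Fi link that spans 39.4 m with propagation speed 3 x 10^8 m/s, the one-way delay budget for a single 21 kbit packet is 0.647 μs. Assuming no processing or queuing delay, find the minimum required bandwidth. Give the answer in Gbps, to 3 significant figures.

40.7 Gbps

Propagation delay = 39.4 / 300000000 = 0.131333 μs.
Transmission budget = 0.647 − 0.131333 = 0.515667 μs.
R ≥ L / t_tx = 21000 bits / 5.15667e-07 s = 40.7 Gbps.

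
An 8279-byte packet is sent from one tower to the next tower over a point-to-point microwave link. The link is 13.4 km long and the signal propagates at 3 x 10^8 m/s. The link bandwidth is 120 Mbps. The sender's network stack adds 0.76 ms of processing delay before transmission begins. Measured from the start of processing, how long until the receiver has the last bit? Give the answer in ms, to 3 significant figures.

L = 8279 × 8 = 66232 bits.
Transmission delay = L/R = 66232 / 120000000 = 0.551933 ms.
Propagation delay = d/s = 13400 m / 300000000 m/s = 0.0446667 ms.
Plus processing delay 0.76 ms = 0.76 ms.
Total = 1.36 ms.

1.36 ms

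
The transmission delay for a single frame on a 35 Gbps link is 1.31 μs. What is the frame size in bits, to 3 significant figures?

L = R × t_tx = 35000000000 b/s × 1.31e-06 s = 45850 bits.

45900 bits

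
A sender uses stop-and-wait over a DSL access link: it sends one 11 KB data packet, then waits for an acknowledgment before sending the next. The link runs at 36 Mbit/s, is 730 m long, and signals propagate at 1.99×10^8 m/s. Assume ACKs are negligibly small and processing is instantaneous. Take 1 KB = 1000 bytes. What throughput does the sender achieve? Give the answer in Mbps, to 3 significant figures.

t_tx = L/R = 88000/36000000 = 0.00244444 s.
t_prop = 730/199000000 = 3.66834e-06 s; RTT = 7.33668e-06 s.
Cycle = t_tx + RTT = 0.00245178 s.
Throughput = L / cycle = 88000 / 0.00245178 = 35.9 Mbps.

35.9 Mbps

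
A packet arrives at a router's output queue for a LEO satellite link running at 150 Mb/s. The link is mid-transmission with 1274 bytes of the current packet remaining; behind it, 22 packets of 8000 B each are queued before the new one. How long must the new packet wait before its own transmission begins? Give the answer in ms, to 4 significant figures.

Each queued packet: L/R = 64000/150000000 = 0.426667 ms.
22 queued → 9.38667 ms.
Plus remaining 10192 bits of current packet: 0.0679467 ms.
Queuing delay = 9.455 ms.

9.455 ms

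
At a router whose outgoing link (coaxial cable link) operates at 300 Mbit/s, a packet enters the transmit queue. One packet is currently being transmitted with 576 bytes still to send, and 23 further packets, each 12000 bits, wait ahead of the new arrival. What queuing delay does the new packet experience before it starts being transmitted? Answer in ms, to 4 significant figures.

0.9354 ms

Each queued packet: L/R = 12000/300000000 = 0.04 ms.
23 queued → 0.92 ms.
Plus remaining 4608 bits of current packet: 0.01536 ms.
Queuing delay = 0.9354 ms.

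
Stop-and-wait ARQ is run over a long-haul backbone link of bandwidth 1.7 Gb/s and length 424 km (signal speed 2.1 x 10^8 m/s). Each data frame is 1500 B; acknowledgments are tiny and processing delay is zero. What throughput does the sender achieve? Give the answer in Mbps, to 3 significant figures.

t_tx = L/R = 12000/1700000000 = 7.05882e-06 s.
t_prop = 424000/210000000 = 0.00201905 s; RTT = 0.0040381 s.
Cycle = t_tx + RTT = 0.00404515 s.
Throughput = L / cycle = 12000 / 0.00404515 = 2.97 Mbps.

2.97 Mbps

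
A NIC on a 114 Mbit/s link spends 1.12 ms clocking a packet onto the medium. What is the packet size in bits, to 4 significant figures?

127700 bits

L = R × t_tx = 114000000 b/s × 0.00112 s = 127680 bits.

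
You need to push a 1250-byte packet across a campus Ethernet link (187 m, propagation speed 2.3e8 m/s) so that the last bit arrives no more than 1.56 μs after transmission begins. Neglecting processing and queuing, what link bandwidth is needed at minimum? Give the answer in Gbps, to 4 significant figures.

L = 10000 bits.
Propagation delay = 187 / 2.3e+08 = 0.813043 μs.
Transmission budget = 1.56 − 0.813043 = 0.746957 μs.
R ≥ L / t_tx = 10000 bits / 7.46957e-07 s = 13.39 Gbps.

13.39 Gbps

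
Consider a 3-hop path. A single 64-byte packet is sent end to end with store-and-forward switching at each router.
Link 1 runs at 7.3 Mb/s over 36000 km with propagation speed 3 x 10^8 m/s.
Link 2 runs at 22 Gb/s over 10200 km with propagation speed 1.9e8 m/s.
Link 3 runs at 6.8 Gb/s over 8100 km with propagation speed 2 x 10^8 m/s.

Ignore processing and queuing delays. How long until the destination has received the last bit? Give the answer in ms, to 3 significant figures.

214 ms

L = 64 × 8 = 512 bits.
Transmission delays (L/R per hop): 0.070137, 2.32727e-05, 7.52941e-05 ms; sum = 0.0702356 ms.
Propagation delays (d/s per hop): 120, 53.6842, 40.5 ms; sum = 214.184 ms.
End-to-end = 214 ms.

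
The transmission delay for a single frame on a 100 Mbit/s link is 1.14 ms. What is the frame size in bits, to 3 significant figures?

114000 bits

L = R × t_tx = 100000000 b/s × 0.00114 s = 114000 bits.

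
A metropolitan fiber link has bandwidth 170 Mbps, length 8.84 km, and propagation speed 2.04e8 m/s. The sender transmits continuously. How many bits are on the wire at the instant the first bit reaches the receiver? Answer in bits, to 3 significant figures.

7370 bits

Propagation delay = 8840 / 204000000 = 4.33333e-05 s.
BDP = R × t_prop = 170000000 × 4.33333e-05 = 7366.67 bits.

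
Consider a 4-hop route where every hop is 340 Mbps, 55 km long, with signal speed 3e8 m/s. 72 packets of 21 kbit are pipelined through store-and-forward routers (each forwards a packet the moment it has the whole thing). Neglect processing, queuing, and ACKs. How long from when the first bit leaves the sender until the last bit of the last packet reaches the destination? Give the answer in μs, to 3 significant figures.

Per-hop transmission t_tx = L/R = 21000/340000000 = 61.7647 μs.
Per-hop propagation t_prop = 55000/300000000 = 183.333 μs.
Pipeline fill: first packet needs 4·t_tx to clear all hops; remaining 71 packets each add one t_tx.
Total = (4+72-1)·t_tx + 4·t_prop = 75·61.7647 + 4·183.333 = 5370 μs.

5370 μs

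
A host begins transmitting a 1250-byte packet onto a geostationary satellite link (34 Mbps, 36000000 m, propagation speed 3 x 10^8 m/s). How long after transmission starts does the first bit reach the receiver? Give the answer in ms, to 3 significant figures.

First bit experiences only propagation delay: d/s = 36000000/300000000 = 120 ms.

120 ms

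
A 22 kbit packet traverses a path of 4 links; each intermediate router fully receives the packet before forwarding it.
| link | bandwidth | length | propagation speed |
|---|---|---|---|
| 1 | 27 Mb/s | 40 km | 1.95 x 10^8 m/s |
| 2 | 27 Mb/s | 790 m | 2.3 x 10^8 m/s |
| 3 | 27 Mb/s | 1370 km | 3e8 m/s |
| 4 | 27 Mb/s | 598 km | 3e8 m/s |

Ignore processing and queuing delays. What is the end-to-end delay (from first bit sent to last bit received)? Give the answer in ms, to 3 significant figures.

10.0 ms

L = 22000 bits.
Transmission delay per hop = L/R = 22000/27000000 = 0.814815 ms; 4 hops → 3.25926 ms.
Propagation delays (d/s per hop): 0.205128, 0.00343478, 4.56667, 1.99333 ms; sum = 6.76856 ms.
End-to-end = 10.0 ms.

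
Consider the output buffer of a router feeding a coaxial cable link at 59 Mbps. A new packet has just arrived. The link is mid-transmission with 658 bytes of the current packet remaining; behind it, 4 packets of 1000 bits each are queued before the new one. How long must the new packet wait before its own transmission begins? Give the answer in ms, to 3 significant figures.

0.157 ms

Each queued packet: L/R = 1000/59000000 = 0.0169492 ms.
4 queued → 0.0677966 ms.
Plus remaining 5264 bits of current packet: 0.0892203 ms.
Queuing delay = 0.157 ms.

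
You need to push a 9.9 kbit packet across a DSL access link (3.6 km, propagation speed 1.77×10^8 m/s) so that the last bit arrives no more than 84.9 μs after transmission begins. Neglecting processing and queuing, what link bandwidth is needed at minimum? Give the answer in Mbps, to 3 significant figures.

153 Mbps

Propagation delay = 3600 / 177000000 = 20.339 μs.
Transmission budget = 84.9 − 20.339 = 64.561 μs.
R ≥ L / t_tx = 9900 bits / 6.4561e-05 s = 153 Mbps.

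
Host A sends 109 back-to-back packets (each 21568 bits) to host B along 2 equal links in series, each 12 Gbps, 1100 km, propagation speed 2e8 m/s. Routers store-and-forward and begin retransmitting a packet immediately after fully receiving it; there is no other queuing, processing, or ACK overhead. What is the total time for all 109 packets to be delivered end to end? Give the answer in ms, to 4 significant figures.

11.20 ms

Per-hop transmission t_tx = L/R = 21568/12000000000 = 0.00179733 ms.
Per-hop propagation t_prop = 1100000/200000000 = 5.5 ms.
Pipeline fill: first packet needs 2·t_tx to clear all hops; remaining 108 packets each add one t_tx.
Total = (2+109-1)·t_tx + 2·t_prop = 110·0.00179733 + 2·5.5 = 11.20 ms.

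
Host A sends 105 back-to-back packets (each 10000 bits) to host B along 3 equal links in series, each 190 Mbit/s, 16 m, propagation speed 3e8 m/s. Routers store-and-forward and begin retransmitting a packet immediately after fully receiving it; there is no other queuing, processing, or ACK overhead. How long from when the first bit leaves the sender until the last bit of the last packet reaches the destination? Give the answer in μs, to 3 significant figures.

Per-hop transmission t_tx = L/R = 10000/190000000 = 52.6316 μs.
Per-hop propagation t_prop = 16/300000000 = 0.0533333 μs.
Pipeline fill: first packet needs 3·t_tx to clear all hops; remaining 104 packets each add one t_tx.
Total = (3+105-1)·t_tx + 3·t_prop = 107·52.6316 + 3·0.0533333 = 5630 μs.

5630 μs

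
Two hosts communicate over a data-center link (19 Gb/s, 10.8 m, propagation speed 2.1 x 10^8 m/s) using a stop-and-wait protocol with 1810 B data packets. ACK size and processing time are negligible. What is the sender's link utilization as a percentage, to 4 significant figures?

88.11 %

t_tx = L/R = 14480/19000000000 = 7.62105e-07 s.
t_prop = 10.8/210000000 = 5.14286e-08 s; RTT = 1.02857e-07 s.
Cycle = t_tx + RTT = 8.64962e-07 s.
Utilization = t_tx / cycle = 7.62105e-07/8.64962e-07 = 88.11 %.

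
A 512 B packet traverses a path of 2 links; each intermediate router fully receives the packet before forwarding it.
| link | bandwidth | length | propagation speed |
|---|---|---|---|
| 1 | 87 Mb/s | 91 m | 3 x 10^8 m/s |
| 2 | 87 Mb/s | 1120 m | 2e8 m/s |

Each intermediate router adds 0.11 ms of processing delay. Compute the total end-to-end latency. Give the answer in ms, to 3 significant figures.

0.210 ms

L = 512 × 8 = 4096 bits.
Transmission delay per hop = L/R = 4096/87000000 = 0.0470805 ms; 2 hops → 0.0941609 ms.
Propagation delays (d/s per hop): 0.000303333, 0.0056 ms; sum = 0.00590333 ms.
Processing at 1 router(s): 1 × 0.11 ms = 0.11 ms.
End-to-end = 0.210 ms.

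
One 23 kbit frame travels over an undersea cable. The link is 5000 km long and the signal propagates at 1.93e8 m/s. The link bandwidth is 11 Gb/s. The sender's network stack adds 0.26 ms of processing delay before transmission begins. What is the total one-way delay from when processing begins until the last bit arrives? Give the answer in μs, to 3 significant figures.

L = 23000 bits.
Transmission delay = L/R = 23000 / 11000000000 = 2.09091 μs.
Propagation delay = d/s = 5000000 m / 193000000 m/s = 25906.7 μs.
Plus processing delay 0.26 ms = 260 μs.
Total = 26200 μs.

26200 μs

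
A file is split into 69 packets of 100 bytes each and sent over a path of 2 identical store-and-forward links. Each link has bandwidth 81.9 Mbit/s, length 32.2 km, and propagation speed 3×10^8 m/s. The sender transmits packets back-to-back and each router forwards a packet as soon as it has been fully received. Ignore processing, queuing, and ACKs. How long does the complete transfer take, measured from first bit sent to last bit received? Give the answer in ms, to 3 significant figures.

Per-hop transmission t_tx = L/R = 800/81900000 = 0.00976801 ms.
Per-hop propagation t_prop = 32200/300000000 = 0.107333 ms.
Pipeline fill: first packet needs 2·t_tx to clear all hops; remaining 68 packets each add one t_tx.
Total = (2+69-1)·t_tx + 2·t_prop = 70·0.00976801 + 2·0.107333 = 0.898 ms.

0.898 ms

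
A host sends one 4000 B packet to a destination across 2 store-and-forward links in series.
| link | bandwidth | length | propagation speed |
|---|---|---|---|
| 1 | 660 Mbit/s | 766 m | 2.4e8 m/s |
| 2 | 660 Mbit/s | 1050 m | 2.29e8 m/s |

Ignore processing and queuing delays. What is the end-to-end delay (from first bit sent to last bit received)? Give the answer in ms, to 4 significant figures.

L = 4000 × 8 = 32000 bits.
Transmission delay per hop = L/R = 32000/660000000 = 0.0484848 ms; 2 hops → 0.0969697 ms.
Propagation delays (d/s per hop): 0.00319167, 0.00458515 ms; sum = 0.00777682 ms.
End-to-end = 0.1047 ms.

0.1047 ms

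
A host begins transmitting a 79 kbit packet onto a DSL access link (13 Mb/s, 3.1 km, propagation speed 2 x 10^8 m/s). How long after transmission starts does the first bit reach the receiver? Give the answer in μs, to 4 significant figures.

15.50 μs

First bit experiences only propagation delay: d/s = 3100/200000000 = 15.50 μs.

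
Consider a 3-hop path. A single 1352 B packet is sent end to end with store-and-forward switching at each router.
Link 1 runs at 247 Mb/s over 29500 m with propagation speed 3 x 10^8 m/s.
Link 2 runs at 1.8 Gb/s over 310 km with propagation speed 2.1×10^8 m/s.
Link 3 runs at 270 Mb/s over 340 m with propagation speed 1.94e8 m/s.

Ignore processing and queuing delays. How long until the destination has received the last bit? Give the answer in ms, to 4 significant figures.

1.666 ms

L = 1352 × 8 = 10816 bits.
Transmission delays (L/R per hop): 0.0437895, 0.00600889, 0.0400593 ms; sum = 0.0898576 ms.
Propagation delays (d/s per hop): 0.0983333, 1.47619, 0.00175258 ms; sum = 1.57628 ms.
End-to-end = 1.666 ms.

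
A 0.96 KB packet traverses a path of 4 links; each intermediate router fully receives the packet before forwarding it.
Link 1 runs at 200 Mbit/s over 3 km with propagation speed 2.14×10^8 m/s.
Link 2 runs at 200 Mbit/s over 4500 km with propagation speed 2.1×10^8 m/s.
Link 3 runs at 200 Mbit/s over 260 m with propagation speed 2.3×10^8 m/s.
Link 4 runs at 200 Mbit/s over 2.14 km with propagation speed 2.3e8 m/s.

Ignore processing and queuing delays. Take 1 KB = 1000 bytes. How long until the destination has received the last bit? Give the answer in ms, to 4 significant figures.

L = 7680 bits.
Transmission delay per hop = L/R = 7680/200000000 = 0.0384 ms; 4 hops → 0.1536 ms.
Propagation delays (d/s per hop): 0.0140187, 21.4286, 0.00113043, 0.00930435 ms; sum = 21.453 ms.
End-to-end = 21.61 ms.

21.61 ms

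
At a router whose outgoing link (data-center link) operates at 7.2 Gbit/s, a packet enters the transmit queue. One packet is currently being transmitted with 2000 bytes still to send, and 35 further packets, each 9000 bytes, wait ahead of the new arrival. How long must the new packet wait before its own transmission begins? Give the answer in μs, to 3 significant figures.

352 μs

Each queued packet: L/R = 72000/7200000000 = 10 μs.
35 queued → 350 μs.
Plus remaining 16000 bits of current packet: 2.22222 μs.
Queuing delay = 352 μs.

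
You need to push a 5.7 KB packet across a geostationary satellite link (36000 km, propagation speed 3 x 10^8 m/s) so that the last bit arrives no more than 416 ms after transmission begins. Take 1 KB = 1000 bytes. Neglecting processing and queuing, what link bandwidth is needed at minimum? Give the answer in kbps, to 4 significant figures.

154.1 kbps

L = 45600 bits.
Propagation delay = 36000000 / 300000000 = 120 ms.
Transmission budget = 416 − 120 = 296 ms.
R ≥ L / t_tx = 45600 bits / 0.296 s = 154.1 kbps.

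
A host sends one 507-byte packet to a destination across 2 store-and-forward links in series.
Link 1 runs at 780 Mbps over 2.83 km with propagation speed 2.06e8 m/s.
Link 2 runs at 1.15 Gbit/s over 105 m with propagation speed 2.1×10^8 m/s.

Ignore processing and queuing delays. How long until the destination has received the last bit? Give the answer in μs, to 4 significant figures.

L = 507 × 8 = 4056 bits.
Transmission delays (L/R per hop): 5.2, 3.52696 μs; sum = 8.72696 μs.
Propagation delays (d/s per hop): 13.7379, 0.5 μs; sum = 14.2379 μs.
End-to-end = 22.96 μs.

22.96 μs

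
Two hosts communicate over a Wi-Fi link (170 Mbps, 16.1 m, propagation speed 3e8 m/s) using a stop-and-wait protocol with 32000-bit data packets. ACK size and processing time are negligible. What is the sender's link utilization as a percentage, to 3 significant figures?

t_tx = L/R = 32000/170000000 = 0.000188235 s.
t_prop = 16.1/300000000 = 5.36667e-08 s; RTT = 1.07333e-07 s.
Cycle = t_tx + RTT = 0.000188343 s.
Utilization = t_tx / cycle = 0.000188235/0.000188343 = 99.9 %.

99.9 %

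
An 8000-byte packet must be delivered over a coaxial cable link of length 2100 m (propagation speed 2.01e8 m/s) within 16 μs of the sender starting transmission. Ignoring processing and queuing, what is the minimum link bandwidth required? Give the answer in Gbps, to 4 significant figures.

L = 64000 bits.
Propagation delay = 2100 / 2.01e+08 = 10.4478 μs.
Transmission budget = 16 − 10.4478 = 5.55224 μs.
R ≥ L / t_tx = 64000 bits / 5.55224e-06 s = 11.53 Gbps.

11.53 Gbps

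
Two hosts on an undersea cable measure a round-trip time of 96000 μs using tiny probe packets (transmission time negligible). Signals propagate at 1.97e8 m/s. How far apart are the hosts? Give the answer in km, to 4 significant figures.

One-way propagation = RTT/2 = 48000 μs.
d = s × t = 197000000 × 0.048 = 9456 km.

9456 km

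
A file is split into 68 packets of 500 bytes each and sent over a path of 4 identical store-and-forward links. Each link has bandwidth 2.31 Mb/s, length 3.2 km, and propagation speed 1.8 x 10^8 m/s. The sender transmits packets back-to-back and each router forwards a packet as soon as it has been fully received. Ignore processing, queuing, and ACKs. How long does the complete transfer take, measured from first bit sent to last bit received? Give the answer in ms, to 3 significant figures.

123 ms

Per-hop transmission t_tx = L/R = 4000/2310000 = 1.7316 ms.
Per-hop propagation t_prop = 3200/180000000 = 0.0177778 ms.
Pipeline fill: first packet needs 4·t_tx to clear all hops; remaining 67 packets each add one t_tx.
Total = (4+68-1)·t_tx + 4·t_prop = 71·1.7316 + 4·0.0177778 = 123 ms.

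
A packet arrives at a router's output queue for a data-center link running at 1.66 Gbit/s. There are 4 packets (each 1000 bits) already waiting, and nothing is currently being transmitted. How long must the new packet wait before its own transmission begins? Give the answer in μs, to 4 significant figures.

Each queued packet: L/R = 1000/1660000000 = 0.60241 μs.
4 queued → 2.40964 μs.
Queuing delay = 2.410 μs.

2.410 μs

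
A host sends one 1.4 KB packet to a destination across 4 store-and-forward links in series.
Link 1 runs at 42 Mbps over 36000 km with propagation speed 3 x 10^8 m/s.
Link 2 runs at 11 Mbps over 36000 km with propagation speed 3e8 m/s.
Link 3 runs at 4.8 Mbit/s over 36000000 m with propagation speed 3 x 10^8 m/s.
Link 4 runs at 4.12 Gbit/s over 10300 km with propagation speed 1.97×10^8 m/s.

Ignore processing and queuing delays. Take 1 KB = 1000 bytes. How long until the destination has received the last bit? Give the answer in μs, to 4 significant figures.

415900 μs

L = 11200 bits.
Transmission delays (L/R per hop): 266.667, 1018.18, 2333.33, 2.71845 μs; sum = 3620.9 μs.
Propagation delays (d/s per hop): 120000, 120000, 120000, 52284.3 μs; sum = 412284 μs.
End-to-end = 415900 μs.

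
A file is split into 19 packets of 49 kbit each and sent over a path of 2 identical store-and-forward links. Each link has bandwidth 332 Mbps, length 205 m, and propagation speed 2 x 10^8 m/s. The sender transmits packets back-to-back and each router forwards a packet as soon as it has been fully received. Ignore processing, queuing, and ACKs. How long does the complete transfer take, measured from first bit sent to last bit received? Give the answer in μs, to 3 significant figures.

Per-hop transmission t_tx = L/R = 49000/332000000 = 147.59 μs.
Per-hop propagation t_prop = 205/200000000 = 1.025 μs.
Pipeline fill: first packet needs 2·t_tx to clear all hops; remaining 18 packets each add one t_tx.
Total = (2+19-1)·t_tx + 2·t_prop = 20·147.59 + 2·1.025 = 2950 μs.

2950 μs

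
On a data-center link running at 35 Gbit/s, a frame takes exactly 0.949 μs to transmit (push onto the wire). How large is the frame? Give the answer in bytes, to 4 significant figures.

L = R × t_tx = 35000000000 b/s × 9.49e-07 s = 33215 bits.
In bytes: 33215 / 8 = 4152 bytes.

4152 bytes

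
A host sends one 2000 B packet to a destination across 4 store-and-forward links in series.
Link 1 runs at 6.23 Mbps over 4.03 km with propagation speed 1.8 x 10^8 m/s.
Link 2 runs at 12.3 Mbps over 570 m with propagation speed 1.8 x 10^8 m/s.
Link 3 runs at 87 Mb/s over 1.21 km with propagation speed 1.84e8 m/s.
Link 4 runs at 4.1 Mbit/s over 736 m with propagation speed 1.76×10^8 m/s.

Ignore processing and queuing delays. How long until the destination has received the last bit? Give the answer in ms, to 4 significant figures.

L = 2000 × 8 = 16000 bits.
Transmission delays (L/R per hop): 2.56822, 1.30081, 0.183908, 3.90244 ms; sum = 7.95538 ms.
Propagation delays (d/s per hop): 0.0223889, 0.00316667, 0.00657609, 0.00418182 ms; sum = 0.0363135 ms.
End-to-end = 7.992 ms.

7.992 ms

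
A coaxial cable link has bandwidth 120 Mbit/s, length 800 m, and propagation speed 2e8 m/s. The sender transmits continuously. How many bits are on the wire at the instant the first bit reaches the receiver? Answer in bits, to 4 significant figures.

Propagation delay = 800 / 200000000 = 4e-06 s.
BDP = R × t_prop = 120000000 × 4e-06 = 480 bits.

480.0 bits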